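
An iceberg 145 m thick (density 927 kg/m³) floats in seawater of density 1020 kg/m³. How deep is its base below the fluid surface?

132 m

Draft d = t ρ_obj/ρ_fluid = 145 m × 927/1020 = 132 m.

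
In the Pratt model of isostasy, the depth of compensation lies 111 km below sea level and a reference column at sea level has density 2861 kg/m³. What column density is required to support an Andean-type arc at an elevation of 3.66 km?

2770 kg/m³

Pratt balance: ρ_ref D = ρ (D + h).
ρ = ρ_ref D/(D + h) = 2861 × 111 km/(111 km + 3.66 km) = 2770 kg/m³.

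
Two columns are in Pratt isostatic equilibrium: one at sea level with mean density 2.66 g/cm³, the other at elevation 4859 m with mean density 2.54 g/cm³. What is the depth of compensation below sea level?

ρ_ref D = ρ (D + h) → D (ρ_ref − ρ) = ρ h.
D = ρ h/(ρ_ref − ρ) = 2.54 × 4859 m/(2.66 − 2.54) = 103000 m.

103000 m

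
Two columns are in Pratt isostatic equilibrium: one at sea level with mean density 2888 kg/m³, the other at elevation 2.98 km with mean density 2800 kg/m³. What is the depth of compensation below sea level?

94.8 km

ρ_ref D = ρ (D + h) → D (ρ_ref − ρ) = ρ h.
D = ρ h/(ρ_ref − ρ) = 2800 × 2.98 km/(2888 − 2800) = 94.8 km.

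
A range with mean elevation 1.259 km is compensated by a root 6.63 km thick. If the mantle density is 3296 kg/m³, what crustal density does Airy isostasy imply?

ρ_c h = (ρ_m − ρ_c) r → ρ_c (h + r) = ρ_m r → ρ_c = ρ_m r / (h + r).
ρ_c = 3296 × 6.63 km / (1.259 km + 6.63 km) = 2770 kg/m³.

2770 kg/m³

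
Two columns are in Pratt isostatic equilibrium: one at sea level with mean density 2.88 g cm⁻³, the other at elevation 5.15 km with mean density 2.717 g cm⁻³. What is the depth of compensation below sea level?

85.8 km

ρ_ref D = ρ (D + h) → D (ρ_ref − ρ) = ρ h.
D = ρ h/(ρ_ref − ρ) = 2.717 × 5.15 km/(2.88 − 2.717) = 85.8 km.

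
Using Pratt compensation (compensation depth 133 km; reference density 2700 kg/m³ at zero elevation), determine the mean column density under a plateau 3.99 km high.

Pratt balance: ρ_ref D = ρ (D + h).
ρ = ρ_ref D/(D + h) = 2700 × 133 km/(133 km + 3.99 km) = 2620 kg/m³.

2620 kg/m³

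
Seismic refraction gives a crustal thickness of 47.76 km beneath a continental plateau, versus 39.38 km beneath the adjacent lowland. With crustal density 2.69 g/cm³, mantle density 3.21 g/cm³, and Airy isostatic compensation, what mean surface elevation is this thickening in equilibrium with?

Excess crust Δ = 47.76 km − 39.38 km = 8.38 km, split between elevation h and root r with h + r = Δ.
Airy balance ρ_c h = (ρ_m − ρ_c) r gives r = h ρ_c/(ρ_m − ρ_c), so h (1 + ρ_c/(ρ_m − ρ_c)) = Δ, i.e. h = Δ (ρ_m − ρ_c)/ρ_m.
h = 8.38 km × 0.52/3.21 = 1.36 km.

1.36 km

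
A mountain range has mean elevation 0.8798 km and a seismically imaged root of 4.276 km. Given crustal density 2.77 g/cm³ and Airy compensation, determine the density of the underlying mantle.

3.34 g/cm³

Airy balance: ρ_c h = (ρ_m − ρ_c) r → ρ_m = ρ_c (1 + h/r).
ρ_m = 2.77 × (1 + 0.8798 km/4.276 km) = 3.34 g/cm³.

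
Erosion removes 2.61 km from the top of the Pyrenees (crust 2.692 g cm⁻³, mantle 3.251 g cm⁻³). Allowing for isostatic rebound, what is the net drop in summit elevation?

0.449 km

Rebound u = e ρ_c/ρ_m = 2.61 km × 2.692/3.251 = 2.161 km.
Net surface drop = e − u = 2.61 km − 2.161 km = e (ρ_m − ρ_c)/ρ_m = 0.449 km.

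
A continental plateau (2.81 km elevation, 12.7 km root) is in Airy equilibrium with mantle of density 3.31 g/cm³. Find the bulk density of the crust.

ρ_c h = (ρ_m − ρ_c) r → ρ_c (h + r) = ρ_m r → ρ_c = ρ_m r / (h + r).
ρ_c = 3.31 × 12.7 km / (2.81 km + 12.7 km) = 2.71 g/cm³.

2.71 g/cm³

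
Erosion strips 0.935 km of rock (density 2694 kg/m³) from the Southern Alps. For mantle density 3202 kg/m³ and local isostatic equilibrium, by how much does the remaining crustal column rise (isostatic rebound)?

0.787 km

Unloading: uplift u = e ρ_c/ρ_m = 0.935 km × 2694/3202 = 0.787 km.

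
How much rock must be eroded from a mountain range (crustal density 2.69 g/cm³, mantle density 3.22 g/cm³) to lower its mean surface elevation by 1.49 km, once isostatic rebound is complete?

9.05 km

Net drop Δ = e − u = e − e ρ_c/ρ_m = e (ρ_m − ρ_c)/ρ_m.
e = Δ ρ_m/(ρ_m − ρ_c) = 1.49 km × 3.22/0.53 = 9.05 km.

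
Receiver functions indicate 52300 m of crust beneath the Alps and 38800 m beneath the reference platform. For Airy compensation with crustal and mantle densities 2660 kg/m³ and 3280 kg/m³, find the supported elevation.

2550 m

Excess crust Δ = 52300 m − 38800 m = 13500 m, split between elevation h and root r with h + r = Δ.
Airy balance ρ_c h = (ρ_m − ρ_c) r gives r = h ρ_c/(ρ_m − ρ_c), so h (1 + ρ_c/(ρ_m − ρ_c)) = Δ, i.e. h = Δ (ρ_m − ρ_c)/ρ_m.
h = 13500 m × 620/3280 = 2550 m.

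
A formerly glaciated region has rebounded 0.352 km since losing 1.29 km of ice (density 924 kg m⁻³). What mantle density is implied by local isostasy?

ρ_m = ρ_ice t / u = 924 × 1.29 km/0.352 km = 3390 kg m⁻³.

3390 kg m⁻³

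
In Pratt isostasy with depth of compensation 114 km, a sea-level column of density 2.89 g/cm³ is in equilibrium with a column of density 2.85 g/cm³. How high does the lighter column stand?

ρ_ref D = ρ (D + h) → h = D (ρ_ref − ρ)/ρ.
h = 114 km × (2.89 − 2.85)/2.85 = 1.6 km.

1.6 km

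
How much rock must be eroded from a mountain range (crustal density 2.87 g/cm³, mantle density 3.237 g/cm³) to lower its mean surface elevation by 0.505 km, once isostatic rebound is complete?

4.45 km

Net drop Δ = e − u = e − e ρ_c/ρ_m = e (ρ_m − ρ_c)/ρ_m.
e = Δ ρ_m/(ρ_m − ρ_c) = 0.505 km × 3.237/0.367 = 4.45 km.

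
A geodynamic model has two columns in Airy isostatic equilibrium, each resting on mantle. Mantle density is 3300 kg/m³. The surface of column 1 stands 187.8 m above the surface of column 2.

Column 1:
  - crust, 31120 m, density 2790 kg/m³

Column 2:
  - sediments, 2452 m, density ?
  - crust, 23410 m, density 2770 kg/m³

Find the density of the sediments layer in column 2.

2140 kg/m³

Take the compensation level at the base of the deeper column (depth z_c below the surface of column 1) and equate Σ ρ_i t_i down to z_c; mantle fills any gap and the z_c terms cancel.
Column 1: 31120×2790 + (z_c − 31120)×3300
Column 2: 187.8×0 + 2452×ρ + 23410×2770 + (z_c − 187.8 − 25862)×3300
The z_c×3300 term appears on both sides and cancels. Collect the known terms of each column as K = Σ(ρt)_known − 3300 × (depth of known layers): K_1 = 86824800 − 3300×31120 = −15871200; K_2 = 64845700 − 3300×(187.8 + 25862) = −21118640.
Balance: K_1 = K_2 + 2452×ρ, so ρ = (K_1 − K_2)/2452 = 5247440/2452 = 2140 kg/m³.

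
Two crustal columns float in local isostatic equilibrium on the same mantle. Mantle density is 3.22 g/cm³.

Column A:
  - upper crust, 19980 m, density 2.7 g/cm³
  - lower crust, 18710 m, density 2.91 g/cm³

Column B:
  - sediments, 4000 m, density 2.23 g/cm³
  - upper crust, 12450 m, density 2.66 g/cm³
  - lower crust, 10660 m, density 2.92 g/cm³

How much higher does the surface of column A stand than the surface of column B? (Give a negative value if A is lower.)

640 m

For any compensation level in the mantle, the mantle terms cancel and isostasy reduces to e = (Σt_A − Σt_B) − (Σ(ρt)_A − Σ(ρt)_B) / ρ_m.
Σt_A = 38690 m; Σt_B = 27110 m; Σ(ρt)_A = 108392.1; Σ(ρt)_B = 73164.2 (in m·g/cm³).
e = (38690 − 27110) − (108392.1 − 73164.2) / 3.22 = 640 m.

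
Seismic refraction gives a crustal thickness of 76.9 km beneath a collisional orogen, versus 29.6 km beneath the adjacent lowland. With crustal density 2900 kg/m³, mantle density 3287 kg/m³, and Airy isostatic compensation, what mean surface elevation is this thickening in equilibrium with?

5.57 km

Excess crust Δ = 76.9 km − 29.6 km = 47.3 km, split between elevation h and root r with h + r = Δ.
Airy balance ρ_c h = (ρ_m − ρ_c) r gives r = h ρ_c/(ρ_m − ρ_c), so h (1 + ρ_c/(ρ_m − ρ_c)) = Δ, i.e. h = Δ (ρ_m − ρ_c)/ρ_m.
h = 47.3 km × 387/3287 = 5.57 km.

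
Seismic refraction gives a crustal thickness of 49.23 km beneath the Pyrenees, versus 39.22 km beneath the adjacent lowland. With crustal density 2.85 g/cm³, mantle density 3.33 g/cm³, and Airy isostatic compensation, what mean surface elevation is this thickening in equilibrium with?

1.44 km

Excess crust Δ = 49.23 km − 39.22 km = 10.01 km, split between elevation h and root r with h + r = Δ.
Airy balance ρ_c h = (ρ_m − ρ_c) r gives r = h ρ_c/(ρ_m − ρ_c), so h (1 + ρ_c/(ρ_m − ρ_c)) = Δ, i.e. h = Δ (ρ_m − ρ_c)/ρ_m.
h = 10.01 km × 0.48/3.33 = 1.44 km.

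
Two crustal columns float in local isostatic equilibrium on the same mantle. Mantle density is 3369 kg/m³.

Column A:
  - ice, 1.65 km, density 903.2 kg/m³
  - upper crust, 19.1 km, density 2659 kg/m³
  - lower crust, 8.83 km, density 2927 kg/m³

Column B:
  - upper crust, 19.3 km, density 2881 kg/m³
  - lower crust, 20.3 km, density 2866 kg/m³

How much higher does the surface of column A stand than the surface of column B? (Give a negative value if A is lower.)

For any compensation level in the mantle, the mantle terms cancel and isostasy reduces to e = (Σt_A − Σt_B) − (Σ(ρt)_A − Σ(ρt)_B) / ρ_m.
Σt_A = 29.58 km; Σt_B = 39.6 km; Σ(ρt)_A = 78122.59; Σ(ρt)_B = 113783.1 (in km·kg/m³).
e = (29.58 − 39.6) − (78122.59 − 113783.1) / 3369 = 0.565 km.

0.565 km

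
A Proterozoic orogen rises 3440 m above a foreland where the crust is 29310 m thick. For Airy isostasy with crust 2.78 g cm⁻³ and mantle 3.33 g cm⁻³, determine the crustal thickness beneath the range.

Root depth r = h ρ_c / (ρ_m − ρ_c) = 3440 m × 2.78 / 0.55 = 17390 m.
Total thickness = T + h + r = 29310 m + 3440 m + 17390 m = 50100 m.

50100 m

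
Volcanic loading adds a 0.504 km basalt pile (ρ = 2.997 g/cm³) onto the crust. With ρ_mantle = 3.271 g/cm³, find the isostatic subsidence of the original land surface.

Subaerial loading: s = t ρ_load / ρ_m.
s = 0.504 km × 2.997/3.271 = 0.462 km.

0.462 km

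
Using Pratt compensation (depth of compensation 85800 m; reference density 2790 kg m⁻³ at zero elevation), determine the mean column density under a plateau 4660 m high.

2650 kg m⁻³

Pratt balance: ρ_ref D = ρ (D + h).
ρ = ρ_ref D/(D + h) = 2790 × 85800 m/(85800 m + 4660 m) = 2650 kg m⁻³.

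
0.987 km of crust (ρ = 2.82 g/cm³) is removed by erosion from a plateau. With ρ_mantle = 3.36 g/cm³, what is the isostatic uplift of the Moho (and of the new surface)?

Unloading: uplift u = e ρ_c/ρ_m = 0.987 km × 2.82/3.36 = 0.828 km.

0.828 km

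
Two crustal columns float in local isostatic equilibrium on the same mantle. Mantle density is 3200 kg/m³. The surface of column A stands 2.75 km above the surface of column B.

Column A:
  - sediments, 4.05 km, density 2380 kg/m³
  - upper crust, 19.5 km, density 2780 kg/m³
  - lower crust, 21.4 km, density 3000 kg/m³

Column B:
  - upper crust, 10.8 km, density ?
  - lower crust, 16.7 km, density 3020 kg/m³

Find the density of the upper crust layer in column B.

2830 kg/m³

Take the compensation level at the base of the deeper column (depth z_c below the surface of column A) and equate Σ ρ_i t_i down to z_c; mantle fills any gap and the z_c terms cancel.
Column A: 4.05×2380 + 19.5×2780 + 21.4×3000 + (z_c − 44.95)×3200
Column B: 2.75×0 + 10.8×ρ + 16.7×3020 + (z_c − 2.75 − 27.5)×3200
The z_c×3200 term appears on both sides and cancels. Collect the known terms of each column as K = Σ(ρt)_known − 3200 × (depth of known layers): K_A = 128049 − 3200×44.95 = −15791; K_B = 50434 − 3200×(2.75 + 27.5) = −46366.
Balance: K_A = K_B + 10.8×ρ, so ρ = (K_A − K_B)/10.8 = 30575/10.8 = 2830 kg/m³.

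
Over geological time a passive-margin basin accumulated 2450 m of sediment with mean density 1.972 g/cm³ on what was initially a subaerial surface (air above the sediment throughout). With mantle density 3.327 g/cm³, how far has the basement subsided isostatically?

Subaerial load: s = t ρ_sed / ρ_m = 2450 m × 1.972/3.327 = 1450 m.

1450 m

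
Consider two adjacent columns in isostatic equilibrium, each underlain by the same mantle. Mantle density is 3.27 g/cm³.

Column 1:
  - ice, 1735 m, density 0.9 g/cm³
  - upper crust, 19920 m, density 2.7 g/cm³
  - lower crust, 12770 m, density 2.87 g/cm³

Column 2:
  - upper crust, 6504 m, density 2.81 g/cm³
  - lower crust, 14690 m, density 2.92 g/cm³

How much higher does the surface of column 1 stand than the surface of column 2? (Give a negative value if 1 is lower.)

For any compensation level in the mantle, the mantle terms cancel and isostasy reduces to e = (Σt_1 − Σt_2) − (Σ(ρt)_1 − Σ(ρt)_2) / ρ_m.
Σt_1 = 34425 m; Σt_2 = 21194 m; Σ(ρt)_1 = 91995.4; Σ(ρt)_2 = 61171.04 (in m·g/cm³).
e = (34425 − 21194) − (91995.4 − 61171.04) / 3.27 = 3800 m.

3800 m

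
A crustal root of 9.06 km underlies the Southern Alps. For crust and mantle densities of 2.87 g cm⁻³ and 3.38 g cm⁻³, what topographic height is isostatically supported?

1.61 km

For local isostatic compensation: ρ_c h = (ρ_m − ρ_c) r.
h = r (ρ_m − ρ_c) / ρ_c = 9.06 km × (3.38 − 2.87) / 2.87 = 1.61 km.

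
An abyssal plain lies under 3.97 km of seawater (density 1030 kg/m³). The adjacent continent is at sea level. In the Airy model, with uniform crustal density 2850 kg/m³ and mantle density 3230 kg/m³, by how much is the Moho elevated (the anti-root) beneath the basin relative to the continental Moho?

Isostatic balance requires: replacing crust with seawater at the top is compensated by replacing crust with mantle at the base: d (ρ_c − ρ_w) = a (ρ_m − ρ_c).
a = d (ρ_c − ρ_w)/(ρ_m − ρ_c) = 3.97 km × 1820/380 = 19 km.

19 km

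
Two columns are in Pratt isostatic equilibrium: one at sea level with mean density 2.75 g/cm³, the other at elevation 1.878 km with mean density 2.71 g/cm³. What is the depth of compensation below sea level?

ρ_ref D = ρ (D + h) → D (ρ_ref − ρ) = ρ h.
D = ρ h/(ρ_ref − ρ) = 2.71 × 1.878 km/(2.75 − 2.71) = 127 km.

127 km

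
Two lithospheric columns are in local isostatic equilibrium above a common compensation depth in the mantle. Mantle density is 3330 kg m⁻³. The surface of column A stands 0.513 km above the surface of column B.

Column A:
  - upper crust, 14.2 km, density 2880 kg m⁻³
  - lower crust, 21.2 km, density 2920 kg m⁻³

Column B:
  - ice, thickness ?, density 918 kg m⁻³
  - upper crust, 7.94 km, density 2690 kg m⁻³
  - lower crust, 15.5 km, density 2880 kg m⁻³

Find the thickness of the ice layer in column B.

0.546 km

Take the compensation level at the base of the deeper column (depth z_c below the surface of column A) and equate Σ ρ_i t_i down to z_c; mantle fills any gap and the z_c terms cancel.
Column A: 14.2×2880 + 21.2×2920 + (z_c − 35.4)×3330
Column B: 0.513×0 + x×918 + 7.94×2690 + 15.5×2880 + (z_c − 0.513 − 23.44 − x)×3330
The z_c×3330 term appears on both sides and cancels. Collect the known terms of each column as K = Σ(ρt)_known − 3330 × (depth of known layers): K_A = 102800 − 3330×35.4 = −15082; K_B = 65998.6 − 3330×(0.513 + 23.44) = −13764.89.
Balance: K_A = K_B − x×(3330 − 918), so x = (K_B − K_A)/(3330 − 918) = 1317.11/2412 = 0.546 km.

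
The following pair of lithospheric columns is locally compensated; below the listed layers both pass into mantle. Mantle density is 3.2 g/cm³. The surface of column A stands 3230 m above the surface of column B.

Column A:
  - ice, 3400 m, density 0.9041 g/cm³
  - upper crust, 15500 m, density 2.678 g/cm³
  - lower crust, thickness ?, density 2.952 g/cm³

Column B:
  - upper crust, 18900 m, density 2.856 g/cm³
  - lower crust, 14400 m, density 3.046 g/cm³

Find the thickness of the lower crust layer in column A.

12700 m

Take the compensation level at the base of the deeper column (depth z_c below the surface of column A) and equate Σ ρ_i t_i down to z_c; mantle fills any gap and the z_c terms cancel.
Column A: 3400×0.9041 + 15500×2.678 + x×2.952 + (z_c − 18900 − x)×3.2
Column B: 3230×0 + 18900×2.856 + 14400×3.046 + (z_c − 3230 − 33300)×3.2
The z_c×3.2 term appears on both sides and cancels. Collect the known terms of each column as K = Σ(ρt)_known − 3.2 × (depth of known layers): K_A = 44582.94 − 3.2×18900 = −15897.06; K_B = 97840.8 − 3.2×(3230 + 33300) = −19055.2.
Balance: K_A − x×(3.2 − 2.952) = K_B, so x = (K_A − K_B)/(3.2 − 2.952) = 3158.14/0.248 = 12700 m.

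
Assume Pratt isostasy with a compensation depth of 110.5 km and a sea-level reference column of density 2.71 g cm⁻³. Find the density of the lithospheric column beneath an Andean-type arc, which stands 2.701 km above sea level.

2.65 g cm⁻³

Pratt balance: ρ_ref D = ρ (D + h).
ρ = ρ_ref D/(D + h) = 2.71 × 110.5 km/(110.5 km + 2.701 km) = 2.65 g cm⁻³.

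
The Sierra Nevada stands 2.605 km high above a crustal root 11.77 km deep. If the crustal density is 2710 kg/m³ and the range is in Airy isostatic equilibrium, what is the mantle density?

3310 kg/m³

Airy balance: ρ_c h = (ρ_m − ρ_c) r → ρ_m = ρ_c (1 + h/r).
ρ_m = 2710 × (1 + 2.605 km/11.77 km) = 3310 kg/m³.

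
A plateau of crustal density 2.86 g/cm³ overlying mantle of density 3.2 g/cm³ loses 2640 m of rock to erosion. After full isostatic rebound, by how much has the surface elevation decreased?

Rebound u = e ρ_c/ρ_m = 2640 m × 2.86/3.2 = 2360 m.
Net surface drop = e − u = 2640 m − 2360 m = e (ρ_m − ρ_c)/ρ_m = 280 m.

280 m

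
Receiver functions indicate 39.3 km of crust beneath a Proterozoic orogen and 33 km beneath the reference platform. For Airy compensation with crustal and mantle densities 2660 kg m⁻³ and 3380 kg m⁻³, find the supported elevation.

1.34 km

Excess crust Δ = 39.3 km − 33 km = 6.3 km, split between elevation h and root r with h + r = Δ.
Airy balance ρ_c h = (ρ_m − ρ_c) r gives r = h ρ_c/(ρ_m − ρ_c), so h (1 + ρ_c/(ρ_m − ρ_c)) = Δ, i.e. h = Δ (ρ_m − ρ_c)/ρ_m.
h = 6.3 km × 720/3380 = 1.34 km.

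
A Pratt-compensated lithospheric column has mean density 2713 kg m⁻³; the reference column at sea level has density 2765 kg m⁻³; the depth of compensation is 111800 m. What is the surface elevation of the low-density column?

2140 m

ρ_ref D = ρ (D + h) → h = D (ρ_ref − ρ)/ρ.
h = 111800 m × (2765 − 2713)/2713 = 2140 m.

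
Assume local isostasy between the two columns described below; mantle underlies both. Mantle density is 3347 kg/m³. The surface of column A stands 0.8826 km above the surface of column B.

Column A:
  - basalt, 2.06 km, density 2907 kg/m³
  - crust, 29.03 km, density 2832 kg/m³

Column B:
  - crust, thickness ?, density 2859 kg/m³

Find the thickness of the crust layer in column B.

Take the compensation level at the base of the deeper column (depth z_c below the surface of column A) and equate Σ ρ_i t_i down to z_c; mantle fills any gap and the z_c terms cancel.
Column A: 2.06×2907 + 29.03×2832 + (z_c − 31.09)×3347
Column B: 0.8826×0 + x×2859 + (z_c − 0.8826 − 0 − x)×3347
The z_c×3347 term appears on both sides and cancels. Collect the known terms of each column as K = Σ(ρt)_known − 3347 × (depth of known layers): K_A = 88201.38 − 3347×31.09 = −15856.85; K_B = 0 − 3347×(0.8826 + 0) = −2954.0622.
Balance: K_A = K_B − x×(3347 − 2859), so x = (K_B − K_A)/(3347 − 2859) = 12902.8/488 = 26.4 km.

26.4 km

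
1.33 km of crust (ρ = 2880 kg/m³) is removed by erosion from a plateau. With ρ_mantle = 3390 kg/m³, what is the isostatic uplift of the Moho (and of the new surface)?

Unloading: uplift u = e ρ_c/ρ_m = 1.33 km × 2880/3390 = 1.13 km.

1.13 km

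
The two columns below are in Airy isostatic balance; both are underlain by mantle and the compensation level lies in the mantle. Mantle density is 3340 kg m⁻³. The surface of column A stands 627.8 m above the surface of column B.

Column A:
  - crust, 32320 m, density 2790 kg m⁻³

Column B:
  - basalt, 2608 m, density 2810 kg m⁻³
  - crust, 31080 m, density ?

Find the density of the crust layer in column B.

Take the compensation level at the base of the deeper column (depth z_c below the surface of column A) and equate Σ ρ_i t_i down to z_c; mantle fills any gap and the z_c terms cancel.
Column A: 32320×2790 + (z_c − 32320)×3340
Column B: 627.8×0 + 2608×2810 + 31080×ρ + (z_c − 627.8 − 33688)×3340
The z_c×3340 term appears on both sides and cancels. Collect the known terms of each column as K = Σ(ρt)_known − 3340 × (depth of known layers): K_A = 90172800 − 3340×32320 = −17776000; K_B = 7328480 − 3340×(627.8 + 33688) = −107286292.
Balance: K_A = K_B + 31080×ρ, so ρ = (K_A − K_B)/31080 = 89510300/31080 = 2880 kg m⁻³.

2880 kg m⁻³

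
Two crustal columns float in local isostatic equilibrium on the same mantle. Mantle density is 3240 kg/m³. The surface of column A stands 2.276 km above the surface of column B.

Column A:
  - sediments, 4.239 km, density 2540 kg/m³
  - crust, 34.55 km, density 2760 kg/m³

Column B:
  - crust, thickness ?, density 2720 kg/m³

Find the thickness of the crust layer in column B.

23.4 km

Take the compensation level at the base of the deeper column (depth z_c below the surface of column A) and equate Σ ρ_i t_i down to z_c; mantle fills any gap and the z_c terms cancel.
Column A: 4.239×2540 + 34.55×2760 + (z_c − 38.789)×3240
Column B: 2.276×0 + x×2720 + (z_c − 2.276 − 0 − x)×3240
The z_c×3240 term appears on both sides and cancels. Collect the known terms of each column as K = Σ(ρt)_known − 3240 × (depth of known layers): K_A = 106125.06 − 3240×38.789 = −19551.3; K_B = 0 − 3240×(2.276 + 0) = −7374.24.
Balance: K_A = K_B − x×(3240 − 2720), so x = (K_B − K_A)/(3240 − 2720) = 12177.1/520 = 23.4 km.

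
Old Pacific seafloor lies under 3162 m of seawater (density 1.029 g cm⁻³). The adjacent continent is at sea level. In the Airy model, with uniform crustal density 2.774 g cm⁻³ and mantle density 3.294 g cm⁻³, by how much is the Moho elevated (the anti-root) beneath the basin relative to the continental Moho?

By Archimedes' principle applied to the lithosphere: replacing crust with seawater at the top is compensated by replacing crust with mantle at the base: d (ρ_c − ρ_w) = a (ρ_m − ρ_c).
a = d (ρ_c − ρ_w)/(ρ_m − ρ_c) = 3162 m × 1.745/0.52 = 10600 m.

10600 m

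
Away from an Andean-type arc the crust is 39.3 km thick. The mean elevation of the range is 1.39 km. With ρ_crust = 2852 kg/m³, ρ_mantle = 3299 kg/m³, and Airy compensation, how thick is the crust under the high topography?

49.6 km

Root depth r = h ρ_c / (ρ_m − ρ_c) = 1.39 km × 2852 / 447 = 8.869 km.
Total thickness = T + h + r = 39.3 km + 1.39 km + 8.869 km = 49.6 km.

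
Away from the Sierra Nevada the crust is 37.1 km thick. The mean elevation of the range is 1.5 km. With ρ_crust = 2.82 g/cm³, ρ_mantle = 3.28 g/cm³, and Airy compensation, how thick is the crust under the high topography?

47.8 km

Root depth r = h ρ_c / (ρ_m − ρ_c) = 1.5 km × 2.82 / 0.46 = 9.196 km.
Total thickness = T + h + r = 37.1 km + 1.5 km + 9.196 km = 47.8 km.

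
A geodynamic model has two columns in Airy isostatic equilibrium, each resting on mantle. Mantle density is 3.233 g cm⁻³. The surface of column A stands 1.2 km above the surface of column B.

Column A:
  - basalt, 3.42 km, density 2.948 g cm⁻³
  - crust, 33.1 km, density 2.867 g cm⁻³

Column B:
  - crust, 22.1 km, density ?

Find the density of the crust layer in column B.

2.82 g cm⁻³

Take the compensation level at the base of the deeper column (depth z_c below the surface of column A) and equate Σ ρ_i t_i down to z_c; mantle fills any gap and the z_c terms cancel.
Column A: 3.42×2.948 + 33.1×2.867 + (z_c − 36.52)×3.233
Column B: 1.2×0 + 22.1×ρ + (z_c − 1.2 − 22.1)×3.233
The z_c×3.233 term appears on both sides and cancels. Collect the known terms of each column as K = Σ(ρt)_known − 3.233 × (depth of known layers): K_A = 104.97986 − 3.233×36.52 = −13.0893; K_B = 0 − 3.233×(1.2 + 22.1) = −75.3289.
Balance: K_A = K_B + 22.1×ρ, so ρ = (K_A − K_B)/22.1 = 62.2396/22.1 = 2.82 g cm⁻³.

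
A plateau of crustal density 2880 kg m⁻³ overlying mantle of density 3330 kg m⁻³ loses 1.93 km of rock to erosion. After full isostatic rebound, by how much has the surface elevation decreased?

0.261 km

Rebound u = e ρ_c/ρ_m = 1.93 km × 2880/3330 = 1.669 km.
Net surface drop = e − u = 1.93 km − 1.669 km = e (ρ_m − ρ_c)/ρ_m = 0.261 km.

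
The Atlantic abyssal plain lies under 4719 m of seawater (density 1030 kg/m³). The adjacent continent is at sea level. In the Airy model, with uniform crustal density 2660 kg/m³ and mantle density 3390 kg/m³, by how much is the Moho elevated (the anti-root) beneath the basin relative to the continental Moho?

For local isostatic compensation: replacing crust with seawater at the top is compensated by replacing crust with mantle at the base: d (ρ_c − ρ_w) = a (ρ_m − ρ_c).
a = d (ρ_c − ρ_w)/(ρ_m − ρ_c) = 4719 m × 1630/730 = 10500 m.

10500 m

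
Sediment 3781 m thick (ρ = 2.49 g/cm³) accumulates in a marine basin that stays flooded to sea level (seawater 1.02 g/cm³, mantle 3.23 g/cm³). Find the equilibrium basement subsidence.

2510 m

Submarine loading: the sediment displaces seawater, and the subsidence is in turn flooded, so s (ρ_m − ρ_w) = t (ρ_sed − ρ_w).
s = 3781 m × (2.49 − 1.02) / (3.23 − 1.02) = 2510 m.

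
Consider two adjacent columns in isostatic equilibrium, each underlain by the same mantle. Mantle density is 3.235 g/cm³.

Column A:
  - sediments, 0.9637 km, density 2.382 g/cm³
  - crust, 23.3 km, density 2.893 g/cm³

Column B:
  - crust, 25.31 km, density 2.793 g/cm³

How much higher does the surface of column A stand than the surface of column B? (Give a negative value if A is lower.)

For any compensation level in the mantle, the mantle terms cancel and isostasy reduces to e = (Σt_A − Σt_B) − (Σ(ρt)_A − Σ(ρt)_B) / ρ_m.
Σt_A = 24.2637 km; Σt_B = 25.31 km; Σ(ρt)_A = 69.7024334; Σ(ρt)_B = 70.69083 (in km·g/cm³).
e = (24.2637 − 25.31) − (69.7024334 − 70.69083) / 3.235 = −0.741 km.

−0.741 km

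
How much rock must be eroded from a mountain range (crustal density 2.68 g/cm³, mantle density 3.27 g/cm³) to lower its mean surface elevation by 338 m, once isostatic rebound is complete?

Net drop Δ = e − u = e − e ρ_c/ρ_m = e (ρ_m − ρ_c)/ρ_m.
e = Δ ρ_m/(ρ_m − ρ_c) = 338 m × 3.27/0.59 = 1870 m.

1870 m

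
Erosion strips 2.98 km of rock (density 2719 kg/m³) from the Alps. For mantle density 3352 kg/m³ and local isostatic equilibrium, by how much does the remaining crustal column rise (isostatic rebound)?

2.42 km

Unloading: uplift u = e ρ_c/ρ_m = 2.98 km × 2719/3352 = 2.42 km.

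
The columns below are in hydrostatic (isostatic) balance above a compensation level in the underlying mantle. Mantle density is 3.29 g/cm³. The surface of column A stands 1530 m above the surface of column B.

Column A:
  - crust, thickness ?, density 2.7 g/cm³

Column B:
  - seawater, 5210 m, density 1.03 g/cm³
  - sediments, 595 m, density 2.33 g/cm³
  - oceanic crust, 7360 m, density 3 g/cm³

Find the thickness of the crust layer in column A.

Take the compensation level at the base of the deeper column (depth z_c below the surface of column A) and equate Σ ρ_i t_i down to z_c; mantle fills any gap and the z_c terms cancel.
Column A: x×2.7 + (z_c − 0 − x)×3.29
Column B: 1530×0 + 5210×1.03 + 595×2.33 + 7360×3 + (z_c − 1530 − 13165)×3.29
The z_c×3.29 term appears on both sides and cancels. Collect the known terms of each column as K = Σ(ρt)_known − 3.29 × (depth of known layers): K_A = 0 − 3.29×0 = 0; K_B = 28832.65 − 3.29×(1530 + 13165) = −19513.9.
Balance: K_A − x×(3.29 − 2.7) = K_B, so x = (K_A − K_B)/(3.29 − 2.7) = 19513.9/0.59 = 33100 m.

33100 m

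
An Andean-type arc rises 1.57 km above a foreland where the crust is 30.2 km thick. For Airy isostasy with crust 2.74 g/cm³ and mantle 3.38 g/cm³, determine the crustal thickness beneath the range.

Root depth r = h ρ_c / (ρ_m − ρ_c) = 1.57 km × 2.74 / 0.64 = 6.722 km.
Total thickness = T + h + r = 30.2 km + 1.57 km + 6.722 km = 38.5 km.

38.5 km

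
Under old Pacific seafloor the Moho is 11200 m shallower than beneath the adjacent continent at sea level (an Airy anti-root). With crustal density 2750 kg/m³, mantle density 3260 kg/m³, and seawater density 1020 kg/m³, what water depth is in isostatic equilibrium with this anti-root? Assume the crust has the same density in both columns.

Replacing a thickness d of crust by seawater at the top must be balanced by replacing crust with mantle at the base: d (ρ_c − ρ_w) = a (ρ_m − ρ_c).
d = a (ρ_m − ρ_c)/(ρ_c − ρ_w) = 11200 m × 510/1730 = 3300 m.

3300 m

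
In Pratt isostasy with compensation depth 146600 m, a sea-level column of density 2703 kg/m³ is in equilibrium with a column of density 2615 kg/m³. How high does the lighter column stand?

ρ_ref D = ρ (D + h) → h = D (ρ_ref − ρ)/ρ.
h = 146600 m × (2703 − 2615)/2615 = 4930 m.

4930 m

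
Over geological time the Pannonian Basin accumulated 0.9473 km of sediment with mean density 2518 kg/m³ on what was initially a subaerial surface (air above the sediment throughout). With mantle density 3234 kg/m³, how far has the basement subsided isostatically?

Subaerial load: s = t ρ_sed / ρ_m = 0.9473 km × 2518/3234 = 0.738 km.

0.738 km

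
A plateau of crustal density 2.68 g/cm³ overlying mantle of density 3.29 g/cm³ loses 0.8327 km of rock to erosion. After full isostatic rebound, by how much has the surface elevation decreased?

Rebound u = e ρ_c/ρ_m = 0.8327 km × 2.68/3.29 = 0.6783 km.
Net surface drop = e − u = 0.8327 km − 0.6783 km = e (ρ_m − ρ_c)/ρ_m = 0.154 km.

0.154 km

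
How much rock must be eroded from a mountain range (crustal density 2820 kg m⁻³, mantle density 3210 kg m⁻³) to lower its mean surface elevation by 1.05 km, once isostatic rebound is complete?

Net drop Δ = e − u = e − e ρ_c/ρ_m = e (ρ_m − ρ_c)/ρ_m.
e = Δ ρ_m/(ρ_m − ρ_c) = 1.05 km × 3210/390 = 8.64 km.

8.64 km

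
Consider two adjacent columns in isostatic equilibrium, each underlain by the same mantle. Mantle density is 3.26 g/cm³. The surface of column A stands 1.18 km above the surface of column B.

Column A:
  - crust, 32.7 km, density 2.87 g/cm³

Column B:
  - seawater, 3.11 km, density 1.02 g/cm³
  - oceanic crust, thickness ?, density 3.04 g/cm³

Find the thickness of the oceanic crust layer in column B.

8.82 km

Take the compensation level at the base of the deeper column (depth z_c below the surface of column A) and equate Σ ρ_i t_i down to z_c; mantle fills any gap and the z_c terms cancel.
Column A: 32.7×2.87 + (z_c − 32.7)×3.26
Column B: 1.18×0 + 3.11×1.02 + x×3.04 + (z_c − 1.18 − 3.11 − x)×3.26
The z_c×3.26 term appears on both sides and cancels. Collect the known terms of each column as K = Σ(ρt)_known − 3.26 × (depth of known layers): K_A = 93.849 − 3.26×32.7 = −12.753; K_B = 3.1722 − 3.26×(1.18 + 3.11) = −10.8132.
Balance: K_A = K_B − x×(3.26 − 3.04), so x = (K_B − K_A)/(3.26 − 3.04) = 1.9398/0.22 = 8.82 km.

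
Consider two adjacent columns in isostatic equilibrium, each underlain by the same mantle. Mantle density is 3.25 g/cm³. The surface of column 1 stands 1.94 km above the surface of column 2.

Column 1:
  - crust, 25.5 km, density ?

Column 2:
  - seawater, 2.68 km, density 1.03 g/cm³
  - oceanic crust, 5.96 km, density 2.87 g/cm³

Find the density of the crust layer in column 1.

Take the compensation level at the base of the deeper column (depth z_c below the surface of column 1) and equate Σ ρ_i t_i down to z_c; mantle fills any gap and the z_c terms cancel.
Column 1: 25.5×ρ + (z_c − 25.5)×3.25
Column 2: 1.94×0 + 2.68×1.03 + 5.96×2.87 + (z_c − 1.94 − 8.64)×3.25
The z_c×3.25 term appears on both sides and cancels. Collect the known terms of each column as K = Σ(ρt)_known − 3.25 × (depth of known layers): K_1 = 0 − 3.25×25.5 = −82.875; K_2 = 19.8656 − 3.25×(1.94 + 8.64) = −14.5194.
Balance: K_1 + 25.5×ρ = K_2, so ρ = (K_2 − K_1)/25.5 = 68.3556/25.5 = 2.68 g/cm³.

2.68 g/cm³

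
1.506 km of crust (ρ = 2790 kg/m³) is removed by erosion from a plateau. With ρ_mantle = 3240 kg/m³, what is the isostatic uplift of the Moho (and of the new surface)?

Unloading: uplift u = e ρ_c/ρ_m = 1.506 km × 2790/3240 = 1.3 km.

1.3 km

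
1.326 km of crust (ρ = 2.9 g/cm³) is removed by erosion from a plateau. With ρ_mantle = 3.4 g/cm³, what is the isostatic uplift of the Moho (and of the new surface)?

1.13 km

Unloading: uplift u = e ρ_c/ρ_m = 1.326 km × 2.9/3.4 = 1.13 km.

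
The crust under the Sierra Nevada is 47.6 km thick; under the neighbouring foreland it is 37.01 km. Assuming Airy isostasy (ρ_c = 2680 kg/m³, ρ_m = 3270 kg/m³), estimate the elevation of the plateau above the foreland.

Excess crust Δ = 47.6 km − 37.01 km = 10.59 km, split between elevation h and root r with h + r = Δ.
Airy balance ρ_c h = (ρ_m − ρ_c) r gives r = h ρ_c/(ρ_m − ρ_c), so h (1 + ρ_c/(ρ_m − ρ_c)) = Δ, i.e. h = Δ (ρ_m − ρ_c)/ρ_m.
h = 10.59 km × 590/3270 = 1.91 km.

1.91 km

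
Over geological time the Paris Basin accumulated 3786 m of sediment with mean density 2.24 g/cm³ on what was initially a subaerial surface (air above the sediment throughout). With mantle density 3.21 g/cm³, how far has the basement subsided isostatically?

Subaerial load: s = t ρ_sed / ρ_m = 3786 m × 2.24/3.21 = 2640 m.

2640 m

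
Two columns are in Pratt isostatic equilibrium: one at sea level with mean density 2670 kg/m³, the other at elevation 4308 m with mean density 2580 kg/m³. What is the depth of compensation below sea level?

ρ_ref D = ρ (D + h) → D (ρ_ref − ρ) = ρ h.
D = ρ h/(ρ_ref − ρ) = 2580 × 4308 m/(2670 − 2580) = 123000 m.

123000 m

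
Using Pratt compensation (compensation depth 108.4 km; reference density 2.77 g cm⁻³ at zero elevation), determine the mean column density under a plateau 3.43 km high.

2.69 g cm⁻³

Pratt balance: ρ_ref D = ρ (D + h).
ρ = ρ_ref D/(D + h) = 2.77 × 108.4 km/(108.4 km + 3.43 km) = 2.69 g cm⁻³.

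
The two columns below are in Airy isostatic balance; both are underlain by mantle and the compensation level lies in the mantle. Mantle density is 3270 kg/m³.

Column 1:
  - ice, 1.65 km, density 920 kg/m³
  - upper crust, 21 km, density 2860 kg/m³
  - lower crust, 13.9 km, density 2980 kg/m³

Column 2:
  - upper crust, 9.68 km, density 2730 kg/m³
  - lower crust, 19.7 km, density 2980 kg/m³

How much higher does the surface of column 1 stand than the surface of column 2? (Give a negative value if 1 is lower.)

1.71 km

For any compensation level in the mantle, the mantle terms cancel and isostasy reduces to e = (Σt_1 − Σt_2) − (Σ(ρt)_1 − Σ(ρt)_2) / ρ_m.
Σt_1 = 36.55 km; Σt_2 = 29.38 km; Σ(ρt)_1 = 103000; Σ(ρt)_2 = 85132.4 (in km·kg/m³).
e = (36.55 − 29.38) − (103000 − 85132.4) / 3270 = 1.71 km.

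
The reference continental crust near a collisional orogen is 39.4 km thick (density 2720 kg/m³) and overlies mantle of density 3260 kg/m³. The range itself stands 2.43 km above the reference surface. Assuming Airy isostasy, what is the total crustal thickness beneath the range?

54.1 km

Root depth r = h ρ_c / (ρ_m − ρ_c) = 2.43 km × 2720 / 540 = 12.24 km.
Total thickness = T + h + r = 39.4 km + 2.43 km + 12.24 km = 54.1 km.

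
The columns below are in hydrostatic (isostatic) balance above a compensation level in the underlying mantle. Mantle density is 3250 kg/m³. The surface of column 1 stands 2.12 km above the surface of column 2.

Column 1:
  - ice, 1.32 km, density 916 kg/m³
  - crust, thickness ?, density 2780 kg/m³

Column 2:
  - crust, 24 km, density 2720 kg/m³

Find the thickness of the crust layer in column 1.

35.2 km

Take the compensation level at the base of the deeper column (depth z_c below the surface of column 1) and equate Σ ρ_i t_i down to z_c; mantle fills any gap and the z_c terms cancel.
Column 1: 1.32×916 + x×2780 + (z_c − 1.32 − x)×3250
Column 2: 2.12×0 + 24×2720 + (z_c − 2.12 − 24)×3250
The z_c×3250 term appears on both sides and cancels. Collect the known terms of each column as K = Σ(ρt)_known − 3250 × (depth of known layers): K_1 = 1209.12 − 3250×1.32 = −3080.88; K_2 = 65280 − 3250×(2.12 + 24) = −19610.
Balance: K_1 − x×(3250 − 2780) = K_2, so x = (K_1 − K_2)/(3250 − 2780) = 16529.1/470 = 35.2 km.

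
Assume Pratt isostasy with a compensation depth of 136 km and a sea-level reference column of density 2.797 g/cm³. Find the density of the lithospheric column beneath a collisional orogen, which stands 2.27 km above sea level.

Pratt balance: ρ_ref D = ρ (D + h).
ρ = ρ_ref D/(D + h) = 2.797 × 136 km/(136 km + 2.27 km) = 2.75 g/cm³.

2.75 g/cm³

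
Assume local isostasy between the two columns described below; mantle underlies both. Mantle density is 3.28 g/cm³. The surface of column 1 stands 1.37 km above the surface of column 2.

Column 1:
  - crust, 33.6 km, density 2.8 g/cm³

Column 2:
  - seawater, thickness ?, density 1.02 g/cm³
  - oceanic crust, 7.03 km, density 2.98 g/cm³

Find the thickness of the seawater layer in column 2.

Take the compensation level at the base of the deeper column (depth z_c below the surface of column 1) and equate Σ ρ_i t_i down to z_c; mantle fills any gap and the z_c terms cancel.
Column 1: 33.6×2.8 + (z_c − 33.6)×3.28
Column 2: 1.37×0 + x×1.02 + 7.03×2.98 + (z_c − 1.37 − 7.03 − x)×3.28
The z_c×3.28 term appears on both sides and cancels. Collect the known terms of each column as K = Σ(ρt)_known − 3.28 × (depth of known layers): K_1 = 94.08 − 3.28×33.6 = −16.128; K_2 = 20.9494 − 3.28×(1.37 + 7.03) = −6.6026.
Balance: K_1 = K_2 − x×(3.28 − 1.02), so x = (K_2 − K_1)/(3.28 − 1.02) = 9.5254/2.26 = 4.21 km.

4.21 km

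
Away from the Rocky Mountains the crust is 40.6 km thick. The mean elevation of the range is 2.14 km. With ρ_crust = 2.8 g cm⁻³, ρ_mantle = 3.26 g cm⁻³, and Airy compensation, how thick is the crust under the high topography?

55.8 km

Root depth r = h ρ_c / (ρ_m − ρ_c) = 2.14 km × 2.8 / 0.46 = 13.03 km.
Total thickness = T + h + r = 40.6 km + 2.14 km + 13.03 km = 55.8 km.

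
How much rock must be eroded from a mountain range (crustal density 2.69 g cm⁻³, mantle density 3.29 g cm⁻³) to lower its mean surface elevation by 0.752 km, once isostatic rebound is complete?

4.12 km

Net drop Δ = e − u = e − e ρ_c/ρ_m = e (ρ_m − ρ_c)/ρ_m.
e = Δ ρ_m/(ρ_m − ρ_c) = 0.752 km × 3.29/0.6 = 4.12 km.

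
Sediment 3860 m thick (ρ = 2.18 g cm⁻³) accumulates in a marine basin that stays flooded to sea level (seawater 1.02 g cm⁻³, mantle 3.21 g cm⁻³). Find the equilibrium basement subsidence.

Submarine loading: the sediment displaces seawater, and the subsidence is in turn flooded, so s (ρ_m − ρ_w) = t (ρ_sed − ρ_w).
s = 3860 m × (2.18 − 1.02) / (3.21 − 1.02) = 2040 m.

2040 m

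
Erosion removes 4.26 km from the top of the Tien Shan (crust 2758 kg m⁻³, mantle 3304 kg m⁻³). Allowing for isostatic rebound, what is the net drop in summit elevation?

Rebound u = e ρ_c/ρ_m = 4.26 km × 2758/3304 = 3.556 km.
Net surface drop = e − u = 4.26 km − 3.556 km = e (ρ_m − ρ_c)/ρ_m = 0.704 km.

0.704 km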